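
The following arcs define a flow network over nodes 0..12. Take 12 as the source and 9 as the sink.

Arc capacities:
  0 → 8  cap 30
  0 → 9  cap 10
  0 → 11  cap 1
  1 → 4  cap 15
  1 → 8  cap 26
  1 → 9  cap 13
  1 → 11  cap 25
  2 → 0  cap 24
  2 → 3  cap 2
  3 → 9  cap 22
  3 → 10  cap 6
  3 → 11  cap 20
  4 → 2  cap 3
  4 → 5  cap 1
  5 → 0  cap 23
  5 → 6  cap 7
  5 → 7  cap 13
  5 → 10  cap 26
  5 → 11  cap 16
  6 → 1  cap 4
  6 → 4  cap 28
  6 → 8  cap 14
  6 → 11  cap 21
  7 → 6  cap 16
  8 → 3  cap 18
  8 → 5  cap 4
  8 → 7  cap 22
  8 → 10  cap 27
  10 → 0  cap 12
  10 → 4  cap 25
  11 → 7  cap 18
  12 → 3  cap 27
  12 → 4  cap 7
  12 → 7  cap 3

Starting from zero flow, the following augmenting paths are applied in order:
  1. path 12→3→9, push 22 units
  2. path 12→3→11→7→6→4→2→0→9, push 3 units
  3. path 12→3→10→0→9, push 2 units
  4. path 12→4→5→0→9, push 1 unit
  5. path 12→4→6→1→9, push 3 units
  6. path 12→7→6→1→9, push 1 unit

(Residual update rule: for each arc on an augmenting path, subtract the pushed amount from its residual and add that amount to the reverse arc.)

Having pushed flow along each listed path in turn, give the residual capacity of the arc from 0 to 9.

Residual capacity of (0,9): 4

after path 1 (12→3→9, push 22): res(0,9)=10
after path 2 (12→3→11→7→6→4→2→0→9, push 3): res(0,9)=7
after path 3 (12→3→10→0→9, push 2): res(0,9)=5
after path 4 (12→4→5→0→9, push 1): res(0,9)=4
after path 5 (12→4→6→1→9, push 3): res(0,9)=4
after path 6 (12→7→6→1→9, push 1): res(0,9)=4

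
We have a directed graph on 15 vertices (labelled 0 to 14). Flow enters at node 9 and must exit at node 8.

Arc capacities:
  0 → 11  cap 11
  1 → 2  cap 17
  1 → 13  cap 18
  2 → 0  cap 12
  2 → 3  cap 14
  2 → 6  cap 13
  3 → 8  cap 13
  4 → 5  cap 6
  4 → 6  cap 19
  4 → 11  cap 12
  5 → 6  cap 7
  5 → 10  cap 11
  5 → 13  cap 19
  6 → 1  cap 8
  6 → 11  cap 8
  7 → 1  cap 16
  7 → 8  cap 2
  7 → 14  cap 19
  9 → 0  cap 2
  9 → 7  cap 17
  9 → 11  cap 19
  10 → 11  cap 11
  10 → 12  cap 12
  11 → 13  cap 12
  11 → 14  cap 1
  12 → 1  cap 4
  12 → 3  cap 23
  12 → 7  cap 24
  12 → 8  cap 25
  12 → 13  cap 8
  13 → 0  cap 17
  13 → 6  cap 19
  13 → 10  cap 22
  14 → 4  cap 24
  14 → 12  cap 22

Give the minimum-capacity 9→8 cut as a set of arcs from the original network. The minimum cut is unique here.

augment #1: 9→7→8 push 2
augment #2: 9→7→14→12→8 push 15
augment #3: 9→11→14→12→8 push 1
augment #4: 9→11→13→10→12→8 push 9
augment #5: 9→11→13→10→12→3→8 push 3
max flow = 30; residual-reachable set from 9 gives S-side
cut edges (S→T): {(9,7), (11,13), (11,14)} total cap 30

Min-cut arcs: {(9,7), (11,13), (11,14)} (total capacity 30)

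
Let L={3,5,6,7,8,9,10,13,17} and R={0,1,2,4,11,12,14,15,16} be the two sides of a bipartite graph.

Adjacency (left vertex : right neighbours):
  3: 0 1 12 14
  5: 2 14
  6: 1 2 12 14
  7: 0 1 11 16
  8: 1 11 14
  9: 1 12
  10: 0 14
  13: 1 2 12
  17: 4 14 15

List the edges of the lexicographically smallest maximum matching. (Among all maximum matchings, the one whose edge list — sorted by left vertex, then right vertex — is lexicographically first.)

Lex-smallest maximum matching: {(3,0), (5,2), (6,1), (7,16), (8,11), (9,12), (10,14), (17,4)}

|M| = 8 (so the lex-smallest maximum matching has 8 edges)
process left vertices in ascending order; for each, take the smallest-labelled available neighbour that still permits 8 edges overall, or leave it unmatched if none does
lex-smallest matching: {3-0, 5-2, 6-1, 7-16, 8-11, 9-12, 10-14, 17-4}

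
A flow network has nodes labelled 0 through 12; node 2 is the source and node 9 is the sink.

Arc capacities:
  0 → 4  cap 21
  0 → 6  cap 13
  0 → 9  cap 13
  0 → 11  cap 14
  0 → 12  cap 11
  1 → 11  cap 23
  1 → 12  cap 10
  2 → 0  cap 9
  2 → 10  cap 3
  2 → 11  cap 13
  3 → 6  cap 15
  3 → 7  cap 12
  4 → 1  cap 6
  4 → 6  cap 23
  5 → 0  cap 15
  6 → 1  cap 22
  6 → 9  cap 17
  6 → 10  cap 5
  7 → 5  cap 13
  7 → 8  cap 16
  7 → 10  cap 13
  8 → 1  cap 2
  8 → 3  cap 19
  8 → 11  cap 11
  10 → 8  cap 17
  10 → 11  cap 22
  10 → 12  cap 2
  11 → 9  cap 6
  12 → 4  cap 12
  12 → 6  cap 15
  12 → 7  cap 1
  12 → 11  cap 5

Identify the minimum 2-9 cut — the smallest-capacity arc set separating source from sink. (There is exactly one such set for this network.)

augment #1: 2→0→9 push 9
augment #2: 2→11→9 push 6
augment #3: 2→10→12→6→9 push 2
augment #4: 2→10→8→3→6→9 push 1
max flow = 18; residual-reachable set from 2 gives S-side
cut edges (S→T): {(2,0), (2,10), (11,9)} total cap 18

Min-cut arcs: {(2,0), (2,10), (11,9)} (total capacity 18)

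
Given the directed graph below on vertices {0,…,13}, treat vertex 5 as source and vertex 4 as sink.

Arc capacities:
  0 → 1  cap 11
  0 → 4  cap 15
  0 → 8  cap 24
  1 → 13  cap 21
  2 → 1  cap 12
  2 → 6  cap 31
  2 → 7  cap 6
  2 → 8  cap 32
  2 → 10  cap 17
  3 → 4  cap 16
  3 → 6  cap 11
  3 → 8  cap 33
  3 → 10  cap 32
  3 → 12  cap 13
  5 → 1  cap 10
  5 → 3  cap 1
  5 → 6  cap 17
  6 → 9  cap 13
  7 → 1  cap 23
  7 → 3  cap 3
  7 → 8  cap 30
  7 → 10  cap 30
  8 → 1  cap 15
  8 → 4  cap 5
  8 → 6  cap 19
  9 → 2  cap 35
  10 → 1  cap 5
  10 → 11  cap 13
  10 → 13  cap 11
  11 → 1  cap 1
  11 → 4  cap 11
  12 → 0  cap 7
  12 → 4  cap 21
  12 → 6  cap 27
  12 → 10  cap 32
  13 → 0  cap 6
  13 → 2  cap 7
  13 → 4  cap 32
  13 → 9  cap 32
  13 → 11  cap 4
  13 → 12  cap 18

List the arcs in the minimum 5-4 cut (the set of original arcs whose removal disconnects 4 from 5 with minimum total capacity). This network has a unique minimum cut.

augment #1: 5→3→4 push 1
augment #2: 5→1→13→4 push 10
augment #3: 5→6→9→2→8→4 push 5
augment #4: 5→6→9→2→1→13→4 push 8
max flow = 24; residual-reachable set from 5 gives S-side
cut edges (S→T): {(5,1), (5,3), (6,9)} total cap 24

Min-cut arcs: {(5,1), (5,3), (6,9)} (total capacity 24)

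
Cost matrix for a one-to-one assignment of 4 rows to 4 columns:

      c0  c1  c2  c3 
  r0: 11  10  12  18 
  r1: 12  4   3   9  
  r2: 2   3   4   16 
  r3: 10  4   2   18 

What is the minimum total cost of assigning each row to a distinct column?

optimal assignment: row0→col1 (cost 10), row1→col3 (cost 9), row2→col0 (cost 2), row3→col2 (cost 2)
total = 10 + 9 + 2 + 2 = 23

Minimum assignment cost: 23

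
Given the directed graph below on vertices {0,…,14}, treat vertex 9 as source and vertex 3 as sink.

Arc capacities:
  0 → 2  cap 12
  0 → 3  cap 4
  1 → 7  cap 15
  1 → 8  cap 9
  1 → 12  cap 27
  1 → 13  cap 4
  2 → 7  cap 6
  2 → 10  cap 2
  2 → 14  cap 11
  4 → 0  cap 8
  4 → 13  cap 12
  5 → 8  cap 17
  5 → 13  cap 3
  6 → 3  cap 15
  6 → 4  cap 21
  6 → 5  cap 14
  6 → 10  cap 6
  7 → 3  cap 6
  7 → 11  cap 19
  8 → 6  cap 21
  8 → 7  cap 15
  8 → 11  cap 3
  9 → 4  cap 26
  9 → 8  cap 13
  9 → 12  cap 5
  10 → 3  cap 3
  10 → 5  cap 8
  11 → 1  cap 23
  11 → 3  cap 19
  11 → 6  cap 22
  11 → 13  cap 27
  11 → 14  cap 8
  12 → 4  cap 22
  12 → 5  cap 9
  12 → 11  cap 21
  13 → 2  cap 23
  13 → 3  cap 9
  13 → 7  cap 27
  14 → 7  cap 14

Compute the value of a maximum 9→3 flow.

Maximum flow value: 38

augment #1: 9→4→0→3 bottleneck 4, total now 4
augment #2: 9→4→13→3 bottleneck 9, total now 13
augment #3: 9→8→6→3 bottleneck 13, total now 26
augment #4: 9→12→11→3 bottleneck 5, total now 31
augment #5: 9→4→13→7→3 bottleneck 3, total now 34
augment #6: 9→4→0→2→7→3 bottleneck 3, total now 37
augment #7: 9→4→0→2→10→3 bottleneck 1, total now 38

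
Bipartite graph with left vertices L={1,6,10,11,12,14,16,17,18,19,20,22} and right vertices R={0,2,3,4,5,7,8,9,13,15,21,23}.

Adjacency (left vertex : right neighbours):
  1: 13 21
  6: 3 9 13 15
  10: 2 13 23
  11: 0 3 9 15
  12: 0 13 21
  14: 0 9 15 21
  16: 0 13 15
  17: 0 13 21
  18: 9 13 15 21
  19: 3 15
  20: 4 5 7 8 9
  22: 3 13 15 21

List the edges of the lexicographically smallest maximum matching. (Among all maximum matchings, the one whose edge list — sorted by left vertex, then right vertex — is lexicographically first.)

|M| = 8 (so the lex-smallest maximum matching has 8 edges)
process left vertices in ascending order; for each, take the smallest-labelled available neighbour that still permits 8 edges overall, or leave it unmatched if none does
lex-smallest matching: {1-13, 6-3, 10-2, 11-0, 12-21, 14-9, 16-15, 20-4}

Lex-smallest maximum matching: {(1,13), (6,3), (10,2), (11,0), (12,21), (14,9), (16,15), (20,4)}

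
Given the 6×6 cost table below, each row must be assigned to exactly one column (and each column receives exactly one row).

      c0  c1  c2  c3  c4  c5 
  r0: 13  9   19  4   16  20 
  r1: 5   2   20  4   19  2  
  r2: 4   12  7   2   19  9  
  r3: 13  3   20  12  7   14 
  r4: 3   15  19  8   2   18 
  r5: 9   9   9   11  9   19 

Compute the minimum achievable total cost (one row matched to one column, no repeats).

optimal assignment: row0→col3 (cost 4), row1→col5 (cost 2), row2→col0 (cost 4), row3→col1 (cost 3), row4→col4 (cost 2), row5→col2 (cost 9)
total = 4 + 2 + 4 + 3 + 2 + 9 = 24

Minimum assignment cost: 24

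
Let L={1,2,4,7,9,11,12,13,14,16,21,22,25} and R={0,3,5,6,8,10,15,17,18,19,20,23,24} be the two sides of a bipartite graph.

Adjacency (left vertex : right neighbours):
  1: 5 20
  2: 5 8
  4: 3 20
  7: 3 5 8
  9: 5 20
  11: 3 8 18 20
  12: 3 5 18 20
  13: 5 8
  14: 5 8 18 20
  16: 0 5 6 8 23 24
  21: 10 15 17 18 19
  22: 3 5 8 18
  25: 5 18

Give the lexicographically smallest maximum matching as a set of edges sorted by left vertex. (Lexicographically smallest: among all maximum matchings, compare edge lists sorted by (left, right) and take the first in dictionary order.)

Lex-smallest maximum matching: {(1,5), (2,8), (4,3), (9,20), (11,18), (16,0), (21,10)}

|M| = 7 (so the lex-smallest maximum matching has 7 edges)
process left vertices in ascending order; for each, take the smallest-labelled available neighbour that still permits 7 edges overall, or leave it unmatched if none does
lex-smallest matching: {1-5, 2-8, 4-3, 9-20, 11-18, 16-0, 21-10}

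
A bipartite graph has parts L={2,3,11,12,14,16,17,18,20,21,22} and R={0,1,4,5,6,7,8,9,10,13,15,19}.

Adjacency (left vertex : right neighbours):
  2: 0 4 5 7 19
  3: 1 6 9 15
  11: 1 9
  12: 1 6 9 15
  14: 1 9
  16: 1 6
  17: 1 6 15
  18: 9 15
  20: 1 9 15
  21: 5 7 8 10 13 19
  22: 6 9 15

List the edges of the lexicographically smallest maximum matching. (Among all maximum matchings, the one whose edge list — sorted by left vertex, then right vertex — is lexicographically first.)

|M| = 6 (so the lex-smallest maximum matching has 6 edges)
process left vertices in ascending order; for each, take the smallest-labelled available neighbour that still permits 6 edges overall, or leave it unmatched if none does
lex-smallest matching: {2-0, 3-1, 11-9, 12-6, 17-15, 21-5}

Lex-smallest maximum matching: {(2,0), (3,1), (11,9), (12,6), (17,15), (21,5)}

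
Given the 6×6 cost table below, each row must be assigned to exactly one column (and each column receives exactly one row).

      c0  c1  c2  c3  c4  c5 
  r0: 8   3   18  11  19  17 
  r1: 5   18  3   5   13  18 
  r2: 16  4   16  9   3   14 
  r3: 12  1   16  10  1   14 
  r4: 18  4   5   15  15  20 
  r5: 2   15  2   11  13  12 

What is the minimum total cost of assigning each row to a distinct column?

optimal assignment: row0→col1 (cost 3), row1→col3 (cost 5), row2→col5 (cost 14), row3→col4 (cost 1), row4→col2 (cost 5), row5→col0 (cost 2)
total = 3 + 5 + 14 + 1 + 5 + 2 = 30

Minimum assignment cost: 30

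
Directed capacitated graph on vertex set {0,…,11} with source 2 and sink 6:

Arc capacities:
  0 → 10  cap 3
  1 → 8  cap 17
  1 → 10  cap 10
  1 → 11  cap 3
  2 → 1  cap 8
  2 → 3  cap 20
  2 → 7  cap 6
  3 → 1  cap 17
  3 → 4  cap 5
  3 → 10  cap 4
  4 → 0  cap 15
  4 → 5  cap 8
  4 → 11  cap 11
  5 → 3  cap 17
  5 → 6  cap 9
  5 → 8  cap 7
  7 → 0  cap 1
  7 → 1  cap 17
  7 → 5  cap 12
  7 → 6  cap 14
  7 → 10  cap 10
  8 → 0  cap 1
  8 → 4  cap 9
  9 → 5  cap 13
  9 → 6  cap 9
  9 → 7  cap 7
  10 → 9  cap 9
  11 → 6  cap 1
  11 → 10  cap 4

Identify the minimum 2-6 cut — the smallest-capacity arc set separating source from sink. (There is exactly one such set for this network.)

Min-cut arcs: {(2,7), (4,5), (10,9), (11,6)} (total capacity 24)

augment #1: 2→7→6 push 6
augment #2: 2→1→11→6 push 1
augment #3: 2→1→10→9→6 push 7
augment #4: 2→3→4→5→6 push 5
augment #5: 2→3→10→9→6 push 2
augment #6: 2→3→1→8→4→5→6 push 3
max flow = 24; residual-reachable set from 2 gives S-side
cut edges (S→T): {(2,7), (4,5), (10,9), (11,6)} total cap 24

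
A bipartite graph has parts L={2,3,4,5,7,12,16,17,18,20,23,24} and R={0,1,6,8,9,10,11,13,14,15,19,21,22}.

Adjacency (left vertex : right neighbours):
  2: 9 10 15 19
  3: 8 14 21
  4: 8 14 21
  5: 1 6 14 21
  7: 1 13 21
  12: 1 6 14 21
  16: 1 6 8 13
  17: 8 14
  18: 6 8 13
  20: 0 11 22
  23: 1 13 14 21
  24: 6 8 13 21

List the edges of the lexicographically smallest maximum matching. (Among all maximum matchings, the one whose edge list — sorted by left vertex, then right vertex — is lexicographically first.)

Lex-smallest maximum matching: {(2,9), (3,8), (4,14), (5,1), (7,13), (12,6), (20,0), (23,21)}

|M| = 8 (so the lex-smallest maximum matching has 8 edges)
process left vertices in ascending order; for each, take the smallest-labelled available neighbour that still permits 8 edges overall, or leave it unmatched if none does
lex-smallest matching: {2-9, 3-8, 4-14, 5-1, 7-13, 12-6, 20-0, 23-21}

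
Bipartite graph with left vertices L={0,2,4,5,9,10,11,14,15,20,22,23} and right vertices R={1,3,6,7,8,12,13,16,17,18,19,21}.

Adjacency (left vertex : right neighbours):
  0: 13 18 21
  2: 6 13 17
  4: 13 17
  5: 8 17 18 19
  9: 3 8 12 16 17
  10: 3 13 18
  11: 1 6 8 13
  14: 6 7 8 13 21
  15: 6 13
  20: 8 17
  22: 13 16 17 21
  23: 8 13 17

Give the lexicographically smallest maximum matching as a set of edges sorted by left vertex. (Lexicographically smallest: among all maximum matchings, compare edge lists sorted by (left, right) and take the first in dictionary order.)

Lex-smallest maximum matching: {(0,18), (2,6), (4,13), (5,19), (9,12), (10,3), (11,1), (14,7), (20,8), (22,16), (23,17)}

|M| = 11 (so the lex-smallest maximum matching has 11 edges)
process left vertices in ascending order; for each, take the smallest-labelled available neighbour that still permits 11 edges overall, or leave it unmatched if none does
lex-smallest matching: {0-18, 2-6, 4-13, 5-19, 9-12, 10-3, 11-1, 14-7, 20-8, 22-16, 23-17}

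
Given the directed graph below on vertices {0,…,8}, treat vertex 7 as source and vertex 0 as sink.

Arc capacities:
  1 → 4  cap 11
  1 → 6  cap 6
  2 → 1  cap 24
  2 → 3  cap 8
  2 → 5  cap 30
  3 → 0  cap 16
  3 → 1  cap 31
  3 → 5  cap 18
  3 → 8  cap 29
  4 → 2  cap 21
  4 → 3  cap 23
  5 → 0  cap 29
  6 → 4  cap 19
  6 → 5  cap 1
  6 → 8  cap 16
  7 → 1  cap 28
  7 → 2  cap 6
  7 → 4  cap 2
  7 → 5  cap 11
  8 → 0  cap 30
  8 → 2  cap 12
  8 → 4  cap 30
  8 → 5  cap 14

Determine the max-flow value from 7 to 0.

Maximum flow value: 36

augment #1: 7→5→0 bottleneck 11, total now 11
augment #2: 7→2→3→0 bottleneck 6, total now 17
augment #3: 7→4→3→0 bottleneck 2, total now 19
augment #4: 7→1→4→3→0 bottleneck 8, total now 27
augment #5: 7→1→6→5→0 bottleneck 1, total now 28
augment #6: 7→1→6→8→0 bottleneck 5, total now 33
augment #7: 7→1→4→2→5→0 bottleneck 3, total now 36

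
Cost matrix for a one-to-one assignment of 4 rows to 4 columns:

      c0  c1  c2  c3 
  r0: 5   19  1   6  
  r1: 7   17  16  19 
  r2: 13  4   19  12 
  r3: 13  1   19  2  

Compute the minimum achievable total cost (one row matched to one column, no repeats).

Minimum assignment cost: 14

optimal assignment: row0→col2 (cost 1), row1→col0 (cost 7), row2→col1 (cost 4), row3→col3 (cost 2)
total = 1 + 7 + 4 + 2 = 14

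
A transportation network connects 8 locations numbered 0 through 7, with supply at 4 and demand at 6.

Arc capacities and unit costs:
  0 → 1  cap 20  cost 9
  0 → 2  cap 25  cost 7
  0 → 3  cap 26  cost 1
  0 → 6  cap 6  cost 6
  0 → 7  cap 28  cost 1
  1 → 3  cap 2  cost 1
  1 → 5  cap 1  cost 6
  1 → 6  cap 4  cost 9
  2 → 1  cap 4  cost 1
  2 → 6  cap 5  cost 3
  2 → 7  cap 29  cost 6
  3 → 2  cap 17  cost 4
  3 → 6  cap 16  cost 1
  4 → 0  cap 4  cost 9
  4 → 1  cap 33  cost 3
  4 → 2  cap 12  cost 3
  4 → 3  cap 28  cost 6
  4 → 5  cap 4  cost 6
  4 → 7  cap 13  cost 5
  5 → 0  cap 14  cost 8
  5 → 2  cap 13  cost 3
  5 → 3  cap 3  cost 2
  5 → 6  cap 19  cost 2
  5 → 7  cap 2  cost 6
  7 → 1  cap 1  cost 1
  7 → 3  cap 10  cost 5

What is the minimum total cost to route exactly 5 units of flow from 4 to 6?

shortest-cost path #1: 4→1→3→6 push 2 @ unit cost 5 (adds 10)
shortest-cost path #2: 4→2→6 push 3 @ unit cost 6 (adds 18)
total cost = 28

Minimum cost for 5 units: 28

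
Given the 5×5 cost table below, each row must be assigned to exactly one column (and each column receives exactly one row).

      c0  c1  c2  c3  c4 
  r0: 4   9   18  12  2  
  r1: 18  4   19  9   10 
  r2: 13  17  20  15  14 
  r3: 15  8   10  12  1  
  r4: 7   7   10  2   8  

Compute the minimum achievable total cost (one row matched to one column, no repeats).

Minimum assignment cost: 31

one of 2 optimal assignments: row0→col0 (cost 4), row1→col1 (cost 4), row2→col2 (cost 20), row3→col4 (cost 1), row4→col3 (cost 2)
total = 4 + 4 + 20 + 1 + 2 = 31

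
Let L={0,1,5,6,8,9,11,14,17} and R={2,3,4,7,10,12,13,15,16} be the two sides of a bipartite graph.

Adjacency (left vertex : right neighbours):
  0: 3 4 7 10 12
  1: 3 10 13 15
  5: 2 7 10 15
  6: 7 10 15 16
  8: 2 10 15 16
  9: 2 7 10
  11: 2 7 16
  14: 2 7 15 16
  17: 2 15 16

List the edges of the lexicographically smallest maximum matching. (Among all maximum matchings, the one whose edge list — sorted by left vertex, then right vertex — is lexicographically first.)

|M| = 7 (so the lex-smallest maximum matching has 7 edges)
process left vertices in ascending order; for each, take the smallest-labelled available neighbour that still permits 7 edges overall, or leave it unmatched if none does
lex-smallest matching: {0-3, 1-13, 5-2, 6-7, 8-10, 11-16, 14-15}

Lex-smallest maximum matching: {(0,3), (1,13), (5,2), (6,7), (8,10), (11,16), (14,15)}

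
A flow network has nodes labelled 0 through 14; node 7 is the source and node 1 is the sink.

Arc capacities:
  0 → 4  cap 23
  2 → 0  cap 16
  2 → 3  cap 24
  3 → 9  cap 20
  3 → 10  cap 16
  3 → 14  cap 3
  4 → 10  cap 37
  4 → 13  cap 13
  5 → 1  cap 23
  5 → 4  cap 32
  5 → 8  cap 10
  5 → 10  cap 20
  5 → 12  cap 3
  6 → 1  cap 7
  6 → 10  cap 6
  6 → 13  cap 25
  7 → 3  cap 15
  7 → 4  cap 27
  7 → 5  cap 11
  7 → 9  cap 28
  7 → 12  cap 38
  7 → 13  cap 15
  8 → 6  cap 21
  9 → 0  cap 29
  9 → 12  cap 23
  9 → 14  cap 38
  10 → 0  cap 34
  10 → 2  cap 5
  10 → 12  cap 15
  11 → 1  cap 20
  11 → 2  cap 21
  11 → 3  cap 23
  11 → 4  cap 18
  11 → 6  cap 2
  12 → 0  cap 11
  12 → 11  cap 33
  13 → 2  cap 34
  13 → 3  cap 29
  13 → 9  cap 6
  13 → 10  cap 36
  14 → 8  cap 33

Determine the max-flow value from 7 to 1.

augment #1: 7→5→1 bottleneck 11, total now 11
augment #2: 7→12→11→1 bottleneck 20, total now 31
augment #3: 7→12→11→6→1 bottleneck 2, total now 33
augment #4: 7→3→14→8→6→1 bottleneck 3, total now 36
augment #5: 7→9→14→8→6→1 bottleneck 2, total now 38

Maximum flow value: 38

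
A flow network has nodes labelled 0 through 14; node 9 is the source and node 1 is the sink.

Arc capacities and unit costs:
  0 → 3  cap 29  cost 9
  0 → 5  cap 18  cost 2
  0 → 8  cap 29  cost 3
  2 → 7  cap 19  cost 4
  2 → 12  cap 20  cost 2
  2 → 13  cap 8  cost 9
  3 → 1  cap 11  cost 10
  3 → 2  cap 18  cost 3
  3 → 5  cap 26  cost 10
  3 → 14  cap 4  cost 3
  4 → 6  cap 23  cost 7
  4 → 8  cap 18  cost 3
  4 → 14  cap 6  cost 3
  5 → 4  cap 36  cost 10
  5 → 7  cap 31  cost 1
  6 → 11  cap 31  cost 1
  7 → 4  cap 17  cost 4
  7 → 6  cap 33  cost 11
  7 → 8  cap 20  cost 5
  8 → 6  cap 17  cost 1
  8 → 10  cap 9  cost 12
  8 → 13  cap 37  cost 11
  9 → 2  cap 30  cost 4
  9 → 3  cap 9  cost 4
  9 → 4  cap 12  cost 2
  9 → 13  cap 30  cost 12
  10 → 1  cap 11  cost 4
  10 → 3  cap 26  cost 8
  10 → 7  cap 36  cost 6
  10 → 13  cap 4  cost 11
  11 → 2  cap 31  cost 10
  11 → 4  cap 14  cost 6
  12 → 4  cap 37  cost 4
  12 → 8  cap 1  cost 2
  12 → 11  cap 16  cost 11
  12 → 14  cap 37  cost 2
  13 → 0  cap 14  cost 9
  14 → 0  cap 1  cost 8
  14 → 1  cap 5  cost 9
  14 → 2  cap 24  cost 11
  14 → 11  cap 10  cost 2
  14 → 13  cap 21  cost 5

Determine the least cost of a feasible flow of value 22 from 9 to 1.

Minimum cost for 22 units: 367

shortest-cost path #1: 9→3→1 push 9 @ unit cost 14 (adds 126)
shortest-cost path #2: 9→4→14→1 push 5 @ unit cost 14 (adds 70)
shortest-cost path #3: 9→4→8→10→1 push 7 @ unit cost 21 (adds 147)
shortest-cost path #4: 9→2→12→8→10→1 push 1 @ unit cost 24 (adds 24)
total cost = 367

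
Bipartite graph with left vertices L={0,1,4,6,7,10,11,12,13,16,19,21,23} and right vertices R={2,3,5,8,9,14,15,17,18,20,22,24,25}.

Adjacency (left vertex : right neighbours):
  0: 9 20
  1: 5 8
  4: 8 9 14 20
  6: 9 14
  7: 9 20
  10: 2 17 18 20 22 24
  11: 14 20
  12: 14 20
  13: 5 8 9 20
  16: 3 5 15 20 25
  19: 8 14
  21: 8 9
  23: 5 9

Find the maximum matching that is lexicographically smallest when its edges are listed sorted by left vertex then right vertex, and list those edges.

Lex-smallest maximum matching: {(0,9), (1,5), (4,8), (6,14), (7,20), (10,2), (16,3)}

|M| = 7 (so the lex-smallest maximum matching has 7 edges)
process left vertices in ascending order; for each, take the smallest-labelled available neighbour that still permits 7 edges overall, or leave it unmatched if none does
lex-smallest matching: {0-9, 1-5, 4-8, 6-14, 7-20, 10-2, 16-3}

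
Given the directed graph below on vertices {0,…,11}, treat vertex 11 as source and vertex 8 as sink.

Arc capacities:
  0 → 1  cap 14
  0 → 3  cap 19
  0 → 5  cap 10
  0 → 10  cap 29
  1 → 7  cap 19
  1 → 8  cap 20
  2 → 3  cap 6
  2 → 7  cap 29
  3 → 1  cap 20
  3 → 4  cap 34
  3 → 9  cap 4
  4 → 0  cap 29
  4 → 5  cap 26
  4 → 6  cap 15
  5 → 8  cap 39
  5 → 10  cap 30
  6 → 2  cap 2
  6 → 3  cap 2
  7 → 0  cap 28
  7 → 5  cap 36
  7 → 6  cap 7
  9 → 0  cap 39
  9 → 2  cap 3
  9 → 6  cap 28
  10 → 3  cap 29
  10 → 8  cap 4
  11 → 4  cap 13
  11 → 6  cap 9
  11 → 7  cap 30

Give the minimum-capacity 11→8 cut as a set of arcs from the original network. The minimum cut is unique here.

augment #1: 11→4→5→8 push 13
augment #2: 11→7→5→8 push 26
augment #3: 11→6→3→1→8 push 2
augment #4: 11→7→0→1→8 push 4
augment #5: 11→6→2→3→1→8 push 2
max flow = 47; residual-reachable set from 11 gives S-side
cut edges (S→T): {(6,2), (6,3), (11,4), (11,7)} total cap 47

Min-cut arcs: {(6,2), (6,3), (11,4), (11,7)} (total capacity 47)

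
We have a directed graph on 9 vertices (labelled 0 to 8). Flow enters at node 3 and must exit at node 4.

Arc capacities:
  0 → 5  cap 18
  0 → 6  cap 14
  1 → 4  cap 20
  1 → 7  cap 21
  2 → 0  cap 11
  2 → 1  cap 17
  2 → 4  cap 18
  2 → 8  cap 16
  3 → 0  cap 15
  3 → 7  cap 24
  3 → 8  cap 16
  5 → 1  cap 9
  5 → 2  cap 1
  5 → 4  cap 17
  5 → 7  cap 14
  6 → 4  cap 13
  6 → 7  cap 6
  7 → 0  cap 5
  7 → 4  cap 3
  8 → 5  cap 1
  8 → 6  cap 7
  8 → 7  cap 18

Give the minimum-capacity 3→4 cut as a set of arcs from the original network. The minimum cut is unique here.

Min-cut arcs: {(3,0), (7,0), (7,4), (8,5), (8,6)} (total capacity 31)

augment #1: 3→7→4 push 3
augment #2: 3→0→5→4 push 15
augment #3: 3→8→5→4 push 1
augment #4: 3→8→6→4 push 7
augment #5: 3→7→0→5→4 push 1
augment #6: 3→7→0→6→4 push 4
max flow = 31; residual-reachable set from 3 gives S-side
cut edges (S→T): {(3,0), (7,0), (7,4), (8,5), (8,6)} total cap 31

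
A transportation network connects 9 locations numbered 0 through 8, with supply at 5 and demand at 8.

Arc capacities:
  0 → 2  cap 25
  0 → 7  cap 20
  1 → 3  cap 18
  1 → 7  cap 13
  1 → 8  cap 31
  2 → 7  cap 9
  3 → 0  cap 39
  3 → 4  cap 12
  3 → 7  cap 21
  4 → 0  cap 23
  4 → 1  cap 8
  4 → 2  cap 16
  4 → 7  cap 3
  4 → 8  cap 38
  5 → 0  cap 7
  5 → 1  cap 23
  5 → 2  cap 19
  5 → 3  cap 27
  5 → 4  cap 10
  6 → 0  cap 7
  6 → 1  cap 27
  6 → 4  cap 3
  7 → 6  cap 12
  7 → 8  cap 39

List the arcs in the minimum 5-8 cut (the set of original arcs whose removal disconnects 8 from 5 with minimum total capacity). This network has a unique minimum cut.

Min-cut arcs: {(2,7), (5,0), (5,1), (5,3), (5,4)} (total capacity 76)

augment #1: 5→1→8 push 23
augment #2: 5→4→8 push 10
augment #3: 5→0→7→8 push 7
augment #4: 5→2→7→8 push 9
augment #5: 5→3→4→8 push 12
augment #6: 5→3→7→8 push 15
max flow = 76; residual-reachable set from 5 gives S-side
cut edges (S→T): {(2,7), (5,0), (5,1), (5,3), (5,4)} total cap 76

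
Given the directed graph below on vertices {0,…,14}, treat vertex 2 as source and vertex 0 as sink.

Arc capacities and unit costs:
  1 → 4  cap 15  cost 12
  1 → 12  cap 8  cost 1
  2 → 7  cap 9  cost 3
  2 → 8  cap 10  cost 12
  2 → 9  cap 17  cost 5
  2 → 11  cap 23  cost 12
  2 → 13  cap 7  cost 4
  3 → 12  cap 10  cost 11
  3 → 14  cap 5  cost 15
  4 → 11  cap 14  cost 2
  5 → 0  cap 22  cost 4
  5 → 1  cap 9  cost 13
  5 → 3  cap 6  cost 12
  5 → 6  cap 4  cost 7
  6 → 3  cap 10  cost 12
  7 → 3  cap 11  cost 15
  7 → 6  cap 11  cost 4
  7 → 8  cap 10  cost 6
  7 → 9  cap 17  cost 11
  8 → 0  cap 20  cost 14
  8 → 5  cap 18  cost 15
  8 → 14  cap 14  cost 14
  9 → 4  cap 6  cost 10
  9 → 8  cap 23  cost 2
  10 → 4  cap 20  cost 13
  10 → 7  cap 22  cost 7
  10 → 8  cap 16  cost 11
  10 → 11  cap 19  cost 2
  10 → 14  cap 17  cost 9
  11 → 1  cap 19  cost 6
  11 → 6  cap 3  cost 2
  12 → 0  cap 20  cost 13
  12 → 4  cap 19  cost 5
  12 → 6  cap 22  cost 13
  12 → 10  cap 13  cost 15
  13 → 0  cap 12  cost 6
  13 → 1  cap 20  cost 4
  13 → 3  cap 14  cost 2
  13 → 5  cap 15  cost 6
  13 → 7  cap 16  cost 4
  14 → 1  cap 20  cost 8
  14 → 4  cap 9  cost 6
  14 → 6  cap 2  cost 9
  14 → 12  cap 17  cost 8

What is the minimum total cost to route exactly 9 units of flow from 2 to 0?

Minimum cost for 9 units: 112

shortest-cost path #1: 2→13→0 push 7 @ unit cost 10 (adds 70)
shortest-cost path #2: 2→9→8→0 push 2 @ unit cost 21 (adds 42)
total cost = 112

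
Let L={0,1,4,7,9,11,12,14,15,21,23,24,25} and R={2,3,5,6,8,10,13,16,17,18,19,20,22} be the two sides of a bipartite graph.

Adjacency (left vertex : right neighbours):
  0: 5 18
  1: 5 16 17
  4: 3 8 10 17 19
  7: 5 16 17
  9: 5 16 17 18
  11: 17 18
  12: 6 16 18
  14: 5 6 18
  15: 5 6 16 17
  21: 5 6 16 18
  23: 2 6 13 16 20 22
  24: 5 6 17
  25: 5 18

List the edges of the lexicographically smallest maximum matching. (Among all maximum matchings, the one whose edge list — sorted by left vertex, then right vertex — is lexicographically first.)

|M| = 7 (so the lex-smallest maximum matching has 7 edges)
process left vertices in ascending order; for each, take the smallest-labelled available neighbour that still permits 7 edges overall, or leave it unmatched if none does
lex-smallest matching: {0-5, 1-16, 4-3, 7-17, 9-18, 12-6, 23-2}

Lex-smallest maximum matching: {(0,5), (1,16), (4,3), (7,17), (9,18), (12,6), (23,2)}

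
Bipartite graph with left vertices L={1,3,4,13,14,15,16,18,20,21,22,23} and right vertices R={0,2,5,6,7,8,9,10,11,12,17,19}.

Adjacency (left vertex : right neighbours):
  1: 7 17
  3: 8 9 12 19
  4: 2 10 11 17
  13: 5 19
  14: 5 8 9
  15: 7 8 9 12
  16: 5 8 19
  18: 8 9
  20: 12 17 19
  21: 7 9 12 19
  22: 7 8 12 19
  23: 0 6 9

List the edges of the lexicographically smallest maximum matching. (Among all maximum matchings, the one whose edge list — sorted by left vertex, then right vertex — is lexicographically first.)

|M| = 9 (so the lex-smallest maximum matching has 9 edges)
process left vertices in ascending order; for each, take the smallest-labelled available neighbour that still permits 9 edges overall, or leave it unmatched if none does
lex-smallest matching: {1-7, 3-8, 4-2, 13-5, 14-9, 15-12, 16-19, 20-17, 23-0}

Lex-smallest maximum matching: {(1,7), (3,8), (4,2), (13,5), (14,9), (15,12), (16,19), (20,17), (23,0)}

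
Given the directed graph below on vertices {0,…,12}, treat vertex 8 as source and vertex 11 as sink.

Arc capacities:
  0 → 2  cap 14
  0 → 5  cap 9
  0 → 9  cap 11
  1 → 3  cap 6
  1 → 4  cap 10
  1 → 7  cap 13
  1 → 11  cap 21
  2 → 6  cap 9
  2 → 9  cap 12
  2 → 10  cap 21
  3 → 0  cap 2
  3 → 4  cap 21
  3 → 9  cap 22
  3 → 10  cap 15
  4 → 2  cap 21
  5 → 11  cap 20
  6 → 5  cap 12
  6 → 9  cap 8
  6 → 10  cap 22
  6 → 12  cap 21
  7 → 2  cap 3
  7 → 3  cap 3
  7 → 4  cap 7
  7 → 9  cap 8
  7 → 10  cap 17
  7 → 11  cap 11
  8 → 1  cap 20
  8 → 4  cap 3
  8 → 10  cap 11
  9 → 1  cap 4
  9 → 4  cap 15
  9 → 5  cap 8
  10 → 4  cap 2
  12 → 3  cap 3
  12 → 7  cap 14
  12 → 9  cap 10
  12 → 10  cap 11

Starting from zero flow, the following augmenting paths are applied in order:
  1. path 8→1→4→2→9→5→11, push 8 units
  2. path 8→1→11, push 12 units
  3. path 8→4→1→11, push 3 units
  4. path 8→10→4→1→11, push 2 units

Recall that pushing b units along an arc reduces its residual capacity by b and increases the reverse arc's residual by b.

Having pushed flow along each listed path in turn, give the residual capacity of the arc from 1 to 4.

after path 1 (8→1→4→2→9→5→11, push 8): res(1,4)=2
after path 2 (8→1→11, push 12): res(1,4)=2
after path 3 (8→4→1→11, push 3): res(1,4)=5
after path 4 (8→10→4→1→11, push 2): res(1,4)=7

Residual capacity of (1,4): 7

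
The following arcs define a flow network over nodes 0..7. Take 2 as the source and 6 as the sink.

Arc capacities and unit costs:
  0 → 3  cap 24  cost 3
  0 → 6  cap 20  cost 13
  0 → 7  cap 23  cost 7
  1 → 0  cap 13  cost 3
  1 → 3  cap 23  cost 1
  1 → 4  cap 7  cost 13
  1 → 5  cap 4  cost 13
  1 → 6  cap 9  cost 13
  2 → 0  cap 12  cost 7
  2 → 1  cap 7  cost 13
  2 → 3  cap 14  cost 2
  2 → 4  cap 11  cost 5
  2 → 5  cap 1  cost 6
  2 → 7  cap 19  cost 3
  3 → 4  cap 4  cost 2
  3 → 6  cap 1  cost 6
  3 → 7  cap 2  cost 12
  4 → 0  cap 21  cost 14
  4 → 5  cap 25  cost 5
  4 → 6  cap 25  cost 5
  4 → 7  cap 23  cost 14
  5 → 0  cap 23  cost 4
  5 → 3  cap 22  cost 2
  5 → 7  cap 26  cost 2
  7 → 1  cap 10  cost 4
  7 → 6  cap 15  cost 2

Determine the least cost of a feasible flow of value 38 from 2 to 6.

shortest-cost path #1: 2→7→6 push 15 @ unit cost 5 (adds 75)
shortest-cost path #2: 2→3→6 push 1 @ unit cost 8 (adds 8)
shortest-cost path #3: 2→3→4→6 push 4 @ unit cost 9 (adds 36)
shortest-cost path #4: 2→4→6 push 11 @ unit cost 10 (adds 110)
shortest-cost path #5: 2→0→6 push 7 @ unit cost 20 (adds 140)
total cost = 369

Minimum cost for 38 units: 369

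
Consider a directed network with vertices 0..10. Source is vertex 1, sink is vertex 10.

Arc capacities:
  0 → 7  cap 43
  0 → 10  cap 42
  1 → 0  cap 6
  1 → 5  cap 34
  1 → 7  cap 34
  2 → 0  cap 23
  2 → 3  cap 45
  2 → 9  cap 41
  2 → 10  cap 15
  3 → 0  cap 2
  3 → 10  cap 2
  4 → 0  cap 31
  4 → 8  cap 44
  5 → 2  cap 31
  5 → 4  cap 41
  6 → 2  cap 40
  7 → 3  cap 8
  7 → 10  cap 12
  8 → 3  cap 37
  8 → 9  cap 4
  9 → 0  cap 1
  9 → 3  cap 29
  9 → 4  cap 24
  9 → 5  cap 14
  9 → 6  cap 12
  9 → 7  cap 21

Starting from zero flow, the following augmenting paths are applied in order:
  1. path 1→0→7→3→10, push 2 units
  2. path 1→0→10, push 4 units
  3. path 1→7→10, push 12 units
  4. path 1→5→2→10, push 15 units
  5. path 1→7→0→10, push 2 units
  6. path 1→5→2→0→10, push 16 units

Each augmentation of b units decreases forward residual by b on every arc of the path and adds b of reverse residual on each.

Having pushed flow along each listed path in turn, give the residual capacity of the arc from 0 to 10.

Residual capacity of (0,10): 20

after path 1 (1→0→7→3→10, push 2): res(0,10)=42
after path 2 (1→0→10, push 4): res(0,10)=38
after path 3 (1→7→10, push 12): res(0,10)=38
after path 4 (1→5→2→10, push 15): res(0,10)=38
after path 5 (1→7→0→10, push 2): res(0,10)=36
after path 6 (1→5→2→0→10, push 16): res(0,10)=20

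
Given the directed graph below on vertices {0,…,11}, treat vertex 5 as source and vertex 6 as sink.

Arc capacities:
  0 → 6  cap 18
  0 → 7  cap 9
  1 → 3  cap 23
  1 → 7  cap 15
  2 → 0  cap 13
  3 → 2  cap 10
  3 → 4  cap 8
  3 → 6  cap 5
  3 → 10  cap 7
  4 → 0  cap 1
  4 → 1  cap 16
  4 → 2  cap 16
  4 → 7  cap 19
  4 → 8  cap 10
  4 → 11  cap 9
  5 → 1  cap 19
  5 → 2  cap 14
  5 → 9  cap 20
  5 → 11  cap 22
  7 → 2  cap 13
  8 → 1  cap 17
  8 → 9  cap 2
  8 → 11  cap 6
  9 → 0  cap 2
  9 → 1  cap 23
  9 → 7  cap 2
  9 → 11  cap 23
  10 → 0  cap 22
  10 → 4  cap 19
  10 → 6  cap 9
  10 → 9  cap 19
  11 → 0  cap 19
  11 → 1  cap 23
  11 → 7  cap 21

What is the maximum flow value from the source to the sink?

Maximum flow value: 30

augment #1: 5→1→3→6 bottleneck 5, total now 5
augment #2: 5→2→0→6 bottleneck 13, total now 18
augment #3: 5→9→0→6 bottleneck 2, total now 20
augment #4: 5→11→0→6 bottleneck 3, total now 23
augment #5: 5→1→3→10→6 bottleneck 7, total now 30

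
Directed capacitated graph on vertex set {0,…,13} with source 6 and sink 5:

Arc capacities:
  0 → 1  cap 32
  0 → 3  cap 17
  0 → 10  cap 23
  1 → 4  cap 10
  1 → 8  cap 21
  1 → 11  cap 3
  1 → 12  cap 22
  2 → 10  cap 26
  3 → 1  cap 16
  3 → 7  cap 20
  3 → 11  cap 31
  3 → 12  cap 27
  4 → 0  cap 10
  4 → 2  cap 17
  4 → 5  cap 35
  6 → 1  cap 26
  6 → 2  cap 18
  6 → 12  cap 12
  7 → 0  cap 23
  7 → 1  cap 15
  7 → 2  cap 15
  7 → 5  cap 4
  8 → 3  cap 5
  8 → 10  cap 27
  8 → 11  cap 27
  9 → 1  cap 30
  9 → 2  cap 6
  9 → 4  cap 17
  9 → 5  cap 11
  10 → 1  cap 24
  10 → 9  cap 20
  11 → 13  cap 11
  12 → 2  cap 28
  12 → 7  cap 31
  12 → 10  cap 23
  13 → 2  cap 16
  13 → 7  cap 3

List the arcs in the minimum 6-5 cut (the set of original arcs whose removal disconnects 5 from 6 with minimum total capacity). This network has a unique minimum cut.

Min-cut arcs: {(1,4), (7,5), (10,9)} (total capacity 34)

augment #1: 6→1→4→5 push 10
augment #2: 6→12→7→5 push 4
augment #3: 6→2→10→9→5 push 11
augment #4: 6→2→10→9→4→5 push 7
augment #5: 6→12→10→9→4→5 push 2
max flow = 34; residual-reachable set from 6 gives S-side
cut edges (S→T): {(1,4), (7,5), (10,9)} total cap 34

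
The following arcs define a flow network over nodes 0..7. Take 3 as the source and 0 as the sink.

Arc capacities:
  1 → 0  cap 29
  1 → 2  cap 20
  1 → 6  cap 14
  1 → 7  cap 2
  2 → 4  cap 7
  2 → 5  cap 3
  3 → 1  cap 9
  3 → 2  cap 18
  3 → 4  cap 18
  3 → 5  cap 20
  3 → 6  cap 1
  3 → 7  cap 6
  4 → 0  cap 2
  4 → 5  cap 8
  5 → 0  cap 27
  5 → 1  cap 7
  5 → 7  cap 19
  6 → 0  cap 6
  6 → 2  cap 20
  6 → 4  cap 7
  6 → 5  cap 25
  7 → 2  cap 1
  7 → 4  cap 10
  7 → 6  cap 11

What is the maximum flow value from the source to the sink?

Maximum flow value: 49

augment #1: 3→1→0 bottleneck 9, total now 9
augment #2: 3→4→0 bottleneck 2, total now 11
augment #3: 3→5→0 bottleneck 20, total now 31
augment #4: 3→6→0 bottleneck 1, total now 32
augment #5: 3→2→5→0 bottleneck 3, total now 35
augment #6: 3→4→5→0 bottleneck 4, total now 39
augment #7: 3→7→6→0 bottleneck 5, total now 44
augment #8: 3→4→5→1→0 bottleneck 4, total now 48
augment #9: 3→7→6→5→1→0 bottleneck 1, total now 49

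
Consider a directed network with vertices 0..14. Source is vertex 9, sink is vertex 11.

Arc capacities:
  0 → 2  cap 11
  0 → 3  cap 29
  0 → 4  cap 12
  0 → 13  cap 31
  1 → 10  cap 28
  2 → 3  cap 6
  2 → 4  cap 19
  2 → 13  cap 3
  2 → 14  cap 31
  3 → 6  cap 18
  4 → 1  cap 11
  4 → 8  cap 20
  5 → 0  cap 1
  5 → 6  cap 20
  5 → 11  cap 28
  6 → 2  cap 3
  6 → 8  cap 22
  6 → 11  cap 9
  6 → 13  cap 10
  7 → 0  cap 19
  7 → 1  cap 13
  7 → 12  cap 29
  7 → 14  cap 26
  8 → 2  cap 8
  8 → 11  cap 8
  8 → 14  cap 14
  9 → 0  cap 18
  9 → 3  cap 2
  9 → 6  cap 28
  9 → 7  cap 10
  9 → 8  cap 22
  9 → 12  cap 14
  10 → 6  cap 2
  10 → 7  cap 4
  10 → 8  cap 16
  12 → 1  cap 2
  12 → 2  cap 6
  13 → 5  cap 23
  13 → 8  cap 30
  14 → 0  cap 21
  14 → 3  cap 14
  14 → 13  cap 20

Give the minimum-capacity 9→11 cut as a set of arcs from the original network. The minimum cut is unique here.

Min-cut arcs: {(6,11), (8,11), (13,5)} (total capacity 40)

augment #1: 9→6→11 push 9
augment #2: 9→8→11 push 8
augment #3: 9→0→13→5→11 push 18
augment #4: 9→6→13→5→11 push 5
max flow = 40; residual-reachable set from 9 gives S-side
cut edges (S→T): {(6,11), (8,11), (13,5)} total cap 40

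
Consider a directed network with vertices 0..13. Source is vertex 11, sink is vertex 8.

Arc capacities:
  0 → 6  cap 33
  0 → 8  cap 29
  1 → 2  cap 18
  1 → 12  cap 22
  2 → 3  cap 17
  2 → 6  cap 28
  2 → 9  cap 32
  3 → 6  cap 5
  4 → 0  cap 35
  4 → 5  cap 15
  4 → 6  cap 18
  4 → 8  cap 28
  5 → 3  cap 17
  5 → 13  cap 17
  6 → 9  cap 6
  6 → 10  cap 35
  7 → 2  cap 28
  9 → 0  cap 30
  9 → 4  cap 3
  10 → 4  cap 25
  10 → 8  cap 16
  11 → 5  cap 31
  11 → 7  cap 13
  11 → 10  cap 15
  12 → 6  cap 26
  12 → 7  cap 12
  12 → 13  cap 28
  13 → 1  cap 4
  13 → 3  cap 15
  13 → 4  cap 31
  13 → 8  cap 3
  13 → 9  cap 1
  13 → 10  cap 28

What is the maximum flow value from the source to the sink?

Maximum flow value: 50

augment #1: 11→10→8 bottleneck 15, total now 15
augment #2: 11→5→13→8 bottleneck 3, total now 18
augment #3: 11→5→13→4→8 bottleneck 14, total now 32
augment #4: 11→5→3→6→10→8 bottleneck 1, total now 33
augment #5: 11→7→2→9→0→8 bottleneck 13, total now 46
augment #6: 11→5→3→6→9→0→8 bottleneck 4, total now 50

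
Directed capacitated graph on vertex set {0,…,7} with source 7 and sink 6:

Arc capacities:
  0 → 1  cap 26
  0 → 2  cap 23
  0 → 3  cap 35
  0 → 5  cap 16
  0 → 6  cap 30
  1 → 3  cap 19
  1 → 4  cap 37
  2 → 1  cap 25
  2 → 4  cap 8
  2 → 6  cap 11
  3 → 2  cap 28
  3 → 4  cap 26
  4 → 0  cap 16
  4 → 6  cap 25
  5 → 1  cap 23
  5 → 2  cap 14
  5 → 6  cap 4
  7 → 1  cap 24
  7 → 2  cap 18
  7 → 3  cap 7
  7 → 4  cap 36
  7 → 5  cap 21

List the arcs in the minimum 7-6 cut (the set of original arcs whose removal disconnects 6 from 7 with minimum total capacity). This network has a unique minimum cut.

Min-cut arcs: {(2,6), (4,0), (4,6), (5,6)} (total capacity 56)

augment #1: 7→2→6 push 11
augment #2: 7→4→6 push 25
augment #3: 7→5→6 push 4
augment #4: 7→4→0→6 push 11
augment #5: 7→1→4→0→6 push 5
max flow = 56; residual-reachable set from 7 gives S-side
cut edges (S→T): {(2,6), (4,0), (4,6), (5,6)} total cap 56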